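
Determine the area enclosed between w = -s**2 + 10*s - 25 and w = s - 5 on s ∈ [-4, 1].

On [-4, 1], (-s**2 + 10*s - 25) - (s - 5) = -s**2 + 9*s - 20 is ≤ 0 throughout, so the area is a single integral of |-s**2 + 9*s - 20|.
∫[-4,1] (-s**2 + 9*s - 20) ds = -1135/6; the area of that piece is 1135/6.

1135/6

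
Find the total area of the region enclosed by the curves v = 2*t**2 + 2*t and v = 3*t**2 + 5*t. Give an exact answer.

Set the curves equal: 2*t**2 + 2*t = 3*t**2 + 5*t, so -t**2 - 3*t = 0, which factors as -t*(t + 3) = 0. The curves meet at t = -3, 0.
On [-3, 0], v = 2*t**2 + 2*t is on top; that piece has area ∫[-3,0] (-t**2 - 3*t) dt = 9/2.

9/2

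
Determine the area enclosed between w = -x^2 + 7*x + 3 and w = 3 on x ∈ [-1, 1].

7

The difference (-x^2 + 7*x + 3) - (3) = -x^2 + 7*x changes sign at x = 0 inside [-1, 1], so split the integral there.
∫[-1,0] (-x^2 + 7*x) dx = -23/6; the area of that piece is 23/6.
∫[0,1] (-x^2 + 7*x) dx = 19/6.
Total area = 23/6 + 19/6 = 7.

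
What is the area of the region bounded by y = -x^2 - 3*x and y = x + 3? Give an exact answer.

Set the curves equal: -x^2 - 3*x = x + 3, so -x^2 - 4*x - 3 = 0, which factors as -(x + 1)*(x + 3) = 0. The curves meet at x = -3, -1.
On [-3, -1], y = -x^2 - 3*x is on top; that piece has area ∫[-3,-1] (-x^2 - 4*x - 3) dx = 4/3.

4/3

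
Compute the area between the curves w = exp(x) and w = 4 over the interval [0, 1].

On [0, 1], (exp(x)) - (4) = exp(x) - 4 is ≤ 0 throughout, so the area is a single integral of |exp(x) - 4|.
∫[0,1] (exp(x) - 4) dx = -5 + exp(1); the area of that piece is 5 - exp(1).

5 - exp(1)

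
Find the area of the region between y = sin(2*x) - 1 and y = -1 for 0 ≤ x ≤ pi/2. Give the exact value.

On [0, pi/2], (sin(2*x) - 1) - (-1) = sin(2*x) is ≥ 0 throughout, so the area is a single integral of |sin(2*x)|.
∫[0,pi/2] (sin(2*x)) dx = 1.

1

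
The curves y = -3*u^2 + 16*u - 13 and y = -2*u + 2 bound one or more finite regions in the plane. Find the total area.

32

Set the curves equal: -3*u^2 + 16*u - 13 = -2*u + 2, so -3*u^2 + 18*u - 15 = 0, which factors as -3*(u - 5)*(u - 1) = 0. The curves meet at u = 1, 5.
On [1, 5], y = -3*u^2 + 16*u - 13 is on top; that piece has area ∫[1,5] (-3*u^2 + 18*u - 15) du = 32.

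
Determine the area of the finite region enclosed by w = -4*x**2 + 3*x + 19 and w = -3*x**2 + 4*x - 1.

243/2

Set the curves equal: -4*x**2 + 3*x + 19 = -3*x**2 + 4*x - 1, so -x**2 - x + 20 = 0, which factors as -(x - 4)*(x + 5) = 0. The curves meet at x = -5, 4.
On [-5, 4], w = -4*x**2 + 3*x + 19 is on top; that piece has area ∫[-5,4] (-x**2 - x + 20) dx = 243/2.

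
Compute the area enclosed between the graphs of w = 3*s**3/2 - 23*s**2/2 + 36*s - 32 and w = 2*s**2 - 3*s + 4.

Set the curves equal: 3*s**3/2 - 23*s**2/2 + 36*s - 32 = 2*s**2 - 3*s + 4, so 3*s**3/2 - 27*s**2/2 + 39*s - 36 = 0, which factors as 3*(s - 4)*(s - 3)*(s - 2)/2 = 0. The curves meet at s = 2, 3, 4.
On [2, 3], w = 3*s**3/2 - 23*s**2/2 + 36*s - 32 is on top; that piece has area ∫[2,3] (3*s**3/2 - 27*s**2/2 + 39*s - 36) ds = 3/8.
On [3, 4], w = 2*s**2 - 3*s + 4 is on top; that piece has area ∫[3,4] (-(3*s**3/2 - 27*s**2/2 + 39*s - 36)) ds = 3/8.
Total enclosed area = 3/8 + 3/8 = 3/4.

3/4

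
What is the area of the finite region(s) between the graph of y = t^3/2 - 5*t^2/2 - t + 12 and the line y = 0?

443/12

The curve meets the t-axis where t^3/2 - 5*t^2/2 - t + 12 = 0, i.e. (t - 4)*(t - 3)*(t + 2)/2 = 0, at t = -2, 3, 4.
On [-2, 3] the curve lies above the axis; ∫[-2,3] (t^3/2 - 5*t^2/2 - t + 12) dt = 875/24, giving area 875/24.
On [3, 4] the curve lies below the axis; ∫[3,4] (t^3/2 - 5*t^2/2 - t + 12) dt = -11/24, giving area 11/24.
Total area = 875/24 + 11/24 = 443/12.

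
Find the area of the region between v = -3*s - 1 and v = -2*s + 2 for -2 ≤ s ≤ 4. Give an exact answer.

On [-2, 4], (-3*s - 1) - (-2*s + 2) = -s - 3 is ≤ 0 throughout, so the area is a single integral of |-s - 3|.
∫[-2,4] (-s - 3) ds = -24; the area of that piece is 24.

24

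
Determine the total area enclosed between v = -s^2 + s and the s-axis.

1/6

The curve meets the s-axis where -s^2 + s = 0, i.e. -s*(s - 1) = 0, at s = 0, 1.
On [0, 1] the curve lies above the axis; ∫[0,1] (-s^2 + s) ds = 1/6, giving area 1/6.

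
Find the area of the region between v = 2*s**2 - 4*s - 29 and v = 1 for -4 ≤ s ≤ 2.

376/3

The difference (2*s**2 - 4*s - 29) - (1) = 2*s**2 - 4*s - 30 changes sign at s = -3 inside [-4, 2], so split the integral there.
∫[-4,-3] (2*s**2 - 4*s - 30) ds = 26/3.
∫[-3,2] (2*s**2 - 4*s - 30) ds = -350/3; the area of that piece is 350/3.
Total area = 26/3 + 350/3 = 376/3.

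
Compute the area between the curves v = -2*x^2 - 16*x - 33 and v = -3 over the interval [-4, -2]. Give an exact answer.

4

The difference (-2*x^2 - 16*x - 33) - (-3) = -2*x^2 - 16*x - 30 changes sign at x = -3 inside [-4, -2], so split the integral there.
∫[-4,-3] (-2*x^2 - 16*x - 30) dx = 4/3.
∫[-3,-2] (-2*x^2 - 16*x - 30) dx = -8/3; the area of that piece is 8/3.
Total area = 4/3 + 8/3 = 4.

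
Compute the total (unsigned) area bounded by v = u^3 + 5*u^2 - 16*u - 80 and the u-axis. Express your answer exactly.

The curve meets the u-axis where u^3 + 5*u^2 - 16*u - 80 = 0, i.e. (u - 4)*(u + 4)*(u + 5) = 0, at u = -5, -4, 4.
On [-5, -4] the curve lies above the axis; ∫[-5,-4] (u^3 + 5*u^2 - 16*u - 80) du = 17/12, giving area 17/12.
On [-4, 4] the curve lies below the axis; ∫[-4,4] (u^3 + 5*u^2 - 16*u - 80) du = -1280/3, giving area 1280/3.
Total area = 17/12 + 1280/3 = 5137/12.

5137/12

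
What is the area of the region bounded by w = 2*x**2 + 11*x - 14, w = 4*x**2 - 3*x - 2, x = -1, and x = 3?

40

The difference (2*x**2 + 11*x - 14) - (4*x**2 - 3*x - 2) = -2*x**2 + 14*x - 12 changes sign at x = 1 inside [-1, 3], so split the integral there.
∫[-1,1] (-2*x**2 + 14*x - 12) dx = -76/3; the area of that piece is 76/3.
∫[1,3] (-2*x**2 + 14*x - 12) dx = 44/3.
Total area = 76/3 + 44/3 = 40.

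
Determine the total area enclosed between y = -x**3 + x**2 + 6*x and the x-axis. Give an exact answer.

The curve meets the x-axis where -x**3 + x**2 + 6*x = 0, i.e. -x*(x - 3)*(x + 2) = 0, at x = -2, 0, 3.
On [-2, 0] the curve lies below the axis; ∫[-2,0] (-x**3 + x**2 + 6*x) dx = -16/3, giving area 16/3.
On [0, 3] the curve lies above the axis; ∫[0,3] (-x**3 + x**2 + 6*x) dx = 63/4, giving area 63/4.
Total area = 16/3 + 63/4 = 253/12.

253/12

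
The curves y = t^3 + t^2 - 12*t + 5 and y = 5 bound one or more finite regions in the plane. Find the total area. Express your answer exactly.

937/12

Set the curves equal: t^3 + t^2 - 12*t + 5 = 5, so t^3 + t^2 - 12*t = 0, which factors as t*(t - 3)*(t + 4) = 0. The curves meet at t = -4, 0, 3.
On [-4, 0], y = t^3 + t^2 - 12*t + 5 is on top; that piece has area ∫[-4,0] (t^3 + t^2 - 12*t) dt = 160/3.
On [0, 3], y = 5 is on top; that piece has area ∫[0,3] (-(t^3 + t^2 - 12*t)) dt = 99/4.
Total enclosed area = 160/3 + 99/4 = 937/12.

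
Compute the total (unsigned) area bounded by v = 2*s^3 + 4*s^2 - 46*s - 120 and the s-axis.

5137/6

The curve meets the s-axis where 2*s^3 + 4*s^2 - 46*s - 120 = 0, i.e. 2*(s - 5)*(s + 3)*(s + 4) = 0, at s = -4, -3, 5.
On [-4, -3] the curve lies above the axis; ∫[-4,-3] (2*s^3 + 4*s^2 - 46*s - 120) ds = 17/6, giving area 17/6.
On [-3, 5] the curve lies below the axis; ∫[-3,5] (2*s^3 + 4*s^2 - 46*s - 120) ds = -2560/3, giving area 2560/3.
Total area = 17/6 + 2560/3 = 5137/6.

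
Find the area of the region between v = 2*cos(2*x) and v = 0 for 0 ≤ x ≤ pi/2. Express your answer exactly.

2

The difference (2*cos(2*x)) - (0) = 2*cos(2*x) changes sign at x = pi/4 inside [0, pi/2], so split the integral there.
∫[0,pi/4] (2*cos(2*x)) dx = 1.
∫[pi/4,pi/2] (2*cos(2*x)) dx = -1; the area of that piece is 1.
Total area = 1 + 1 = 2.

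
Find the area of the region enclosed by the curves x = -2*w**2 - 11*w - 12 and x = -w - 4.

Both boundary curves give x as a function of w, so integrate with respect to w. Setting them equal: -2*w**2 - 10*w - 8 = 0, i.e. -2*(w + 1)*(w + 4) = 0, so they meet at w = -4, -1.
For w in [-4, -1], x = -2*w**2 - 11*w - 12 is on the right; area = ∫[-4,-1] (-2*w**2 - 10*w - 8) dw = 9.

9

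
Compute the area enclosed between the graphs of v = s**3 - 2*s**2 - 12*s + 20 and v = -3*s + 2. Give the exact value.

443/6

Set the curves equal: s**3 - 2*s**2 - 12*s + 20 = -3*s + 2, so s**3 - 2*s**2 - 9*s + 18 = 0, which factors as (s - 3)*(s - 2)*(s + 3) = 0. The curves meet at s = -3, 2, 3.
On [-3, 2], v = s**3 - 2*s**2 - 12*s + 20 is on top; that piece has area ∫[-3,2] (s**3 - 2*s**2 - 9*s + 18) ds = 875/12.
On [2, 3], v = -3*s + 2 is on top; that piece has area ∫[2,3] (-(s**3 - 2*s**2 - 9*s + 18)) ds = 11/12.
Total enclosed area = 875/12 + 11/12 = 443/6.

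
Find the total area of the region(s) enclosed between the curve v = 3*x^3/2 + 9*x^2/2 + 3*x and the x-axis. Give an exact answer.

3/4

The curve meets the x-axis where 3*x^3/2 + 9*x^2/2 + 3*x = 0, i.e. 3*x*(x + 1)*(x + 2)/2 = 0, at x = -2, -1, 0.
On [-2, -1] the curve lies above the axis; ∫[-2,-1] (3*x^3/2 + 9*x^2/2 + 3*x) dx = 3/8, giving area 3/8.
On [-1, 0] the curve lies below the axis; ∫[-1,0] (3*x^3/2 + 9*x^2/2 + 3*x) dx = -3/8, giving area 3/8.
Total area = 3/8 + 3/8 = 3/4.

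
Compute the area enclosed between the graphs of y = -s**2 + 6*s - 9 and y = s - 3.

1/6

Set the curves equal: -s**2 + 6*s - 9 = s - 3, so -s**2 + 5*s - 6 = 0, which factors as -(s - 3)*(s - 2) = 0. The curves meet at s = 2, 3.
On [2, 3], y = -s**2 + 6*s - 9 is on top; that piece has area ∫[2,3] (-s**2 + 5*s - 6) ds = 1/6.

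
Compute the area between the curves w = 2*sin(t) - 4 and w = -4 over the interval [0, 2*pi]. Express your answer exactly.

8

The difference (2*sin(t) - 4) - (-4) = 2*sin(t) changes sign at t = pi inside [0, 2*pi], so split the integral there.
∫[0,pi] (2*sin(t)) dt = 4.
∫[pi,2*pi] (2*sin(t)) dt = -4; the area of that piece is 4.
Total area = 4 + 4 = 8.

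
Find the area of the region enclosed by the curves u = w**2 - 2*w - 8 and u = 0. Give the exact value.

36

Both boundary curves give u as a function of w, so integrate with respect to w. Setting them equal: w**2 - 2*w - 8 = 0, i.e. (w - 4)*(w + 2) = 0, so they meet at w = -2, 4.
For w in [-2, 4], u = w**2 - 2*w - 8 is on the left; area = ∫[-2,4] (-(w**2 - 2*w - 8)) dw = 36.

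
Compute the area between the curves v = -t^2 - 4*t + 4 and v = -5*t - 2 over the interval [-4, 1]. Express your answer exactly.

157/6

The difference (-t^2 - 4*t + 4) - (-5*t - 2) = -t^2 + t + 6 changes sign at t = -2 inside [-4, 1], so split the integral there.
∫[-4,-2] (-t^2 + t + 6) dt = -38/3; the area of that piece is 38/3.
∫[-2,1] (-t^2 + t + 6) dt = 27/2.
Total area = 38/3 + 27/2 = 157/6.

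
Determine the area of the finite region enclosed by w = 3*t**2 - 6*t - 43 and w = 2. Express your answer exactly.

Set the curves equal: 3*t**2 - 6*t - 43 = 2, so 3*t**2 - 6*t - 45 = 0, which factors as 3*(t - 5)*(t + 3) = 0. The curves meet at t = -3, 5.
On [-3, 5], w = 2 is on top; that piece has area ∫[-3,5] (-(3*t**2 - 6*t - 45)) dt = 256.

256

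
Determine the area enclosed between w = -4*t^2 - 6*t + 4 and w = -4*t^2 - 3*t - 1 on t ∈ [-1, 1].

10

On [-1, 1], (-4*t^2 - 6*t + 4) - (-4*t^2 - 3*t - 1) = -3*t + 5 is ≥ 0 throughout, so the area is a single integral of |-3*t + 5|.
∫[-1,1] (-3*t + 5) dt = 10.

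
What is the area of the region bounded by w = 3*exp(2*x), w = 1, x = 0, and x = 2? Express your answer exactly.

On [0, 2], (3*exp(2*x)) - (1) = 3*exp(2*x) - 1 is ≥ 0 throughout, so the area is a single integral of |3*exp(2*x) - 1|.
∫[0,2] (3*exp(2*x) - 1) dx = -7/2 + 3*exp(4)/2.

-7/2 + 3*exp(4)/2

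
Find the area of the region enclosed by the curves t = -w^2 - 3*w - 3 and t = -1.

Both boundary curves give t as a function of w, so integrate with respect to w. Setting them equal: -w^2 - 3*w - 2 = 0, i.e. -(w + 1)*(w + 2) = 0, so they meet at w = -2, -1.
For w in [-2, -1], t = -w^2 - 3*w - 3 is on the right; area = ∫[-2,-1] (-w^2 - 3*w - 2) dw = 1/6.

1/6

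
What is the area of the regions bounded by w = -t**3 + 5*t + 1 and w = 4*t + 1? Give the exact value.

Set the curves equal: -t**3 + 5*t + 1 = 4*t + 1, so -t**3 + t = 0, which factors as -t*(t - 1)*(t + 1) = 0. The curves meet at t = -1, 0, 1.
On [-1, 0], w = 4*t + 1 is on top; that piece has area ∫[-1,0] (-(-t**3 + t)) dt = 1/4.
On [0, 1], w = -t**3 + 5*t + 1 is on top; that piece has area ∫[0,1] (-t**3 + t) dt = 1/4.
Total enclosed area = 1/4 + 1/4 = 1/2.

1/2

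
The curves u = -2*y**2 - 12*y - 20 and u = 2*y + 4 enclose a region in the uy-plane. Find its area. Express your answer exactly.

Both boundary curves give u as a function of y, so integrate with respect to y. Setting them equal: -2*y**2 - 14*y - 24 = 0, i.e. -2*(y + 3)*(y + 4) = 0, so they meet at y = -4, -3.
For y in [-4, -3], u = -2*y**2 - 12*y - 20 is on the right; area = ∫[-4,-3] (-2*y**2 - 14*y - 24) dy = 1/3.

1/3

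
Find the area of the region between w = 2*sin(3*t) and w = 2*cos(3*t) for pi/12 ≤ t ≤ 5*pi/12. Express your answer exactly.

On [pi/12, 5*pi/12], (2*sin(3*t)) - (2*cos(3*t)) = 2*sin(3*t) - 2*cos(3*t) is ≥ 0 throughout, so the area is a single integral of |2*sin(3*t) - 2*cos(3*t)|.
∫[pi/12,5*pi/12] (2*sin(3*t) - 2*cos(3*t)) dt = 4*sqrt(2)/3.

4*sqrt(2)/3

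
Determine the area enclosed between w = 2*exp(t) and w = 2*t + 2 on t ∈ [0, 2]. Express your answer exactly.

On [0, 2], (2*exp(t)) - (2*t + 2) = -2*t + 2*exp(t) - 2 is ≥ 0 throughout, so the area is a single integral of |-2*t + 2*exp(t) - 2|.
∫[0,2] (-2*t + 2*exp(t) - 2) dt = -10 + 2*exp(2).

-10 + 2*exp(2)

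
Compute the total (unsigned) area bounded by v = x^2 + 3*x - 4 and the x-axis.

125/6

The curve meets the x-axis where x^2 + 3*x - 4 = 0, i.e. (x - 1)*(x + 4) = 0, at x = -4, 1.
On [-4, 1] the curve lies below the axis; ∫[-4,1] (x^2 + 3*x - 4) dx = -125/6, giving area 125/6.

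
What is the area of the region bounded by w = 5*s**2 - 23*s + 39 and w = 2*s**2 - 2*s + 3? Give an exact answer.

1/2

Set the curves equal: 5*s**2 - 23*s + 39 = 2*s**2 - 2*s + 3, so 3*s**2 - 21*s + 36 = 0, which factors as 3*(s - 4)*(s - 3) = 0. The curves meet at s = 3, 4.
On [3, 4], w = 2*s**2 - 2*s + 3 is on top; that piece has area ∫[3,4] (-(3*s**2 - 21*s + 36)) ds = 1/2.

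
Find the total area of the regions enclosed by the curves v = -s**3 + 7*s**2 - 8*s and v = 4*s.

Set the curves equal: -s**3 + 7*s**2 - 8*s = 4*s, so -s**3 + 7*s**2 - 12*s = 0, which factors as -s*(s - 4)*(s - 3) = 0. The curves meet at s = 0, 3, 4.
On [0, 3], v = 4*s is on top; that piece has area ∫[0,3] (-(-s**3 + 7*s**2 - 12*s)) ds = 45/4.
On [3, 4], v = -s**3 + 7*s**2 - 8*s is on top; that piece has area ∫[3,4] (-s**3 + 7*s**2 - 12*s) ds = 7/12.
Total enclosed area = 45/4 + 7/12 = 71/6.

71/6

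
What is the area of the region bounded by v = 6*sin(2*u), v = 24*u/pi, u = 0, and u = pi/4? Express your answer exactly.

3 - 3*pi/4

On [0, pi/4], (6*sin(2*u)) - (24*u/pi) = -24*u/pi + 6*sin(2*u) is ≥ 0 throughout, so the area is a single integral of |-24*u/pi + 6*sin(2*u)|.
∫[0,pi/4] (-24*u/pi + 6*sin(2*u)) du = 3 - 3*pi/4.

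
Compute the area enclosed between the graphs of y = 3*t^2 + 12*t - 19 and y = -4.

108

Set the curves equal: 3*t^2 + 12*t - 19 = -4, so 3*t^2 + 12*t - 15 = 0, which factors as 3*(t - 1)*(t + 5) = 0. The curves meet at t = -5, 1.
On [-5, 1], y = -4 is on top; that piece has area ∫[-5,1] (-(3*t^2 + 12*t - 15)) dt = 108.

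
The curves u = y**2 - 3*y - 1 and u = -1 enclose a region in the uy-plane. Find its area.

Both boundary curves give u as a function of y, so integrate with respect to y. Setting them equal: y**2 - 3*y = 0, i.e. y*(y - 3) = 0, so they meet at y = 0, 3.
For y in [0, 3], u = y**2 - 3*y - 1 is on the left; area = ∫[0,3] (-(y**2 - 3*y)) dy = 9/2.

9/2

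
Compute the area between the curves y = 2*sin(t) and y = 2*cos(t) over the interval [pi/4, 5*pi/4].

On [pi/4, 5*pi/4], (2*sin(t)) - (2*cos(t)) = 2*sin(t) - 2*cos(t) is ≥ 0 throughout, so the area is a single integral of |2*sin(t) - 2*cos(t)|.
∫[pi/4,5*pi/4] (2*sin(t) - 2*cos(t)) dt = 4*sqrt(2).

4*sqrt(2)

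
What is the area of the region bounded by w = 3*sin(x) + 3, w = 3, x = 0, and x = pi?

6

On [0, pi], (3*sin(x) + 3) - (3) = 3*sin(x) is ≥ 0 throughout, so the area is a single integral of |3*sin(x)|.
∫[0,pi] (3*sin(x)) dx = 6.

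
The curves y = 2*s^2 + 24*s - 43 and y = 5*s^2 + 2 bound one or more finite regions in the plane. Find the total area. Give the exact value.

4

Set the curves equal: 2*s^2 + 24*s - 43 = 5*s^2 + 2, so -3*s^2 + 24*s - 45 = 0, which factors as -3*(s - 5)*(s - 3) = 0. The curves meet at s = 3, 5.
On [3, 5], y = 2*s^2 + 24*s - 43 is on top; that piece has area ∫[3,5] (-3*s^2 + 24*s - 45) ds = 4.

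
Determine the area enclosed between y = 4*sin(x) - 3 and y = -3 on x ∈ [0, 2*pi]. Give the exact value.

16

The difference (4*sin(x) - 3) - (-3) = 4*sin(x) changes sign at x = pi inside [0, 2*pi], so split the integral there.
∫[0,pi] (4*sin(x)) dx = 8.
∫[pi,2*pi] (4*sin(x)) dx = -8; the area of that piece is 8.
Total area = 8 + 8 = 16.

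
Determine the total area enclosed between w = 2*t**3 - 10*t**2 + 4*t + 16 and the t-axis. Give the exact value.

The curve meets the t-axis where 2*t**3 - 10*t**2 + 4*t + 16 = 0, i.e. 2*(t - 4)*(t - 2)*(t + 1) = 0, at t = -1, 2, 4.
On [-1, 2] the curve lies above the axis; ∫[-1,2] (2*t**3 - 10*t**2 + 4*t + 16) dt = 63/2, giving area 63/2.
On [2, 4] the curve lies below the axis; ∫[2,4] (2*t**3 - 10*t**2 + 4*t + 16) dt = -32/3, giving area 32/3.
Total area = 63/2 + 32/3 = 253/6.

253/6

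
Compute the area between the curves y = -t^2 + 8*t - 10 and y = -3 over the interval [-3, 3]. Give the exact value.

The difference (-t^2 + 8*t - 10) - (-3) = -t^2 + 8*t - 7 changes sign at t = 1 inside [-3, 3], so split the integral there.
∫[-3,1] (-t^2 + 8*t - 7) dt = -208/3; the area of that piece is 208/3.
∫[1,3] (-t^2 + 8*t - 7) dt = 28/3.
Total area = 208/3 + 28/3 = 236/3.

236/3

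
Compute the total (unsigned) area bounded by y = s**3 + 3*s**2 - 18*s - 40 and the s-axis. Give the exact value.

The curve meets the s-axis where s**3 + 3*s**2 - 18*s - 40 = 0, i.e. (s - 4)*(s + 2)*(s + 5) = 0, at s = -5, -2, 4.
On [-5, -2] the curve lies above the axis; ∫[-5,-2] (s**3 + 3*s**2 - 18*s - 40) ds = 135/4, giving area 135/4.
On [-2, 4] the curve lies below the axis; ∫[-2,4] (s**3 + 3*s**2 - 18*s - 40) ds = -216, giving area 216.
Total area = 135/4 + 216 = 999/4.

999/4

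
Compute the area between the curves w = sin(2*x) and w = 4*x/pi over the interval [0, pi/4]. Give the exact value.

On [0, pi/4], (sin(2*x)) - (4*x/pi) = -4*x/pi + sin(2*x) is ≥ 0 throughout, so the area is a single integral of |-4*x/pi + sin(2*x)|.
∫[0,pi/4] (-4*x/pi + sin(2*x)) dx = 1/2 - pi/8.

1/2 - pi/8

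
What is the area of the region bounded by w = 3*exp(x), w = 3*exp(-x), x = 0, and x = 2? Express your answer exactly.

-6 + 3*exp(-2) + 3*exp(2)

On [0, 2], (3*exp(x)) - (3*exp(-x)) = 3*exp(x) - 3*exp(-x) is ≥ 0 throughout, so the area is a single integral of |3*exp(x) - 3*exp(-x)|.
∫[0,2] (3*exp(x) - 3*exp(-x)) dx = -6 + 3*exp(-2) + 3*exp(2).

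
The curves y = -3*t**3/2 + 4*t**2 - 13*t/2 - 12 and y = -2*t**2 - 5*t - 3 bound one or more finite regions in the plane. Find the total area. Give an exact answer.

Set the curves equal: -3*t**3/2 + 4*t**2 - 13*t/2 - 12 = -2*t**2 - 5*t - 3, so -3*t**3/2 + 6*t**2 - 3*t/2 - 9 = 0, which factors as -3*(t - 3)*(t - 2)*(t + 1)/2 = 0. The curves meet at t = -1, 2, 3.
On [-1, 2], y = -2*t**2 - 5*t - 3 is on top; that piece has area ∫[-1,2] (-(-3*t**3/2 + 6*t**2 - 3*t/2 - 9)) dt = 135/8.
On [2, 3], y = -3*t**3/2 + 4*t**2 - 13*t/2 - 12 is on top; that piece has area ∫[2,3] (-3*t**3/2 + 6*t**2 - 3*t/2 - 9) dt = 7/8.
Total enclosed area = 135/8 + 7/8 = 71/4.

71/4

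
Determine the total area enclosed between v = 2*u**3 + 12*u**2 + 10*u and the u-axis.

131/2

The curve meets the u-axis where 2*u**3 + 12*u**2 + 10*u = 0, i.e. 2*u*(u + 1)*(u + 5) = 0, at u = -5, -1, 0.
On [-5, -1] the curve lies above the axis; ∫[-5,-1] (2*u**3 + 12*u**2 + 10*u) du = 64, giving area 64.
On [-1, 0] the curve lies below the axis; ∫[-1,0] (2*u**3 + 12*u**2 + 10*u) du = -3/2, giving area 3/2.
Total area = 64 + 3/2 = 131/2.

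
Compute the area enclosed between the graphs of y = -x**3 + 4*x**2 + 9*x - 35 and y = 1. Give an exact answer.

Set the curves equal: -x**3 + 4*x**2 + 9*x - 35 = 1, so -x**3 + 4*x**2 + 9*x - 36 = 0, which factors as -(x - 4)*(x - 3)*(x + 3) = 0. The curves meet at x = -3, 3, 4.
On [-3, 3], y = 1 is on top; that piece has area ∫[-3,3] (-(-x**3 + 4*x**2 + 9*x - 36)) dx = 144.
On [3, 4], y = -x**3 + 4*x**2 + 9*x - 35 is on top; that piece has area ∫[3,4] (-x**3 + 4*x**2 + 9*x - 36) dx = 13/12.
Total enclosed area = 144 + 13/12 = 1741/12.

1741/12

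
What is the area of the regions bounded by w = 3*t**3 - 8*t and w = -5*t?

3/2

Set the curves equal: 3*t**3 - 8*t = -5*t, so 3*t**3 - 3*t = 0, which factors as 3*t*(t - 1)*(t + 1) = 0. The curves meet at t = -1, 0, 1.
On [-1, 0], w = 3*t**3 - 8*t is on top; that piece has area ∫[-1,0] (3*t**3 - 3*t) dt = 3/4.
On [0, 1], w = -5*t is on top; that piece has area ∫[0,1] (-(3*t**3 - 3*t)) dt = 3/4.
Total enclosed area = 3/4 + 3/4 = 3/2.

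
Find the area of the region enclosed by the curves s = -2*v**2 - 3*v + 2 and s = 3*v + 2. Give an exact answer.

Both boundary curves give s as a function of v, so integrate with respect to v. Setting them equal: -2*v**2 - 6*v = 0, i.e. -2*v*(v + 3) = 0, so they meet at v = -3, 0.
For v in [-3, 0], s = -2*v**2 - 3*v + 2 is on the right; area = ∫[-3,0] (-2*v**2 - 6*v) dv = 9.

9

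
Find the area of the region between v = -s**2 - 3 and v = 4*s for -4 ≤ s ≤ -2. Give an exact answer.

2

The difference (-s**2 - 3) - (4*s) = -s**2 - 4*s - 3 changes sign at s = -3 inside [-4, -2], so split the integral there.
∫[-4,-3] (-s**2 - 4*s - 3) ds = -4/3; the area of that piece is 4/3.
∫[-3,-2] (-s**2 - 4*s - 3) ds = 2/3.
Total area = 4/3 + 2/3 = 2.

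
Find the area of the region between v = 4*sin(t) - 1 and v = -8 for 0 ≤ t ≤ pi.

8 + 7*pi

On [0, pi], (4*sin(t) - 1) - (-8) = 4*sin(t) + 7 is ≥ 0 throughout, so the area is a single integral of |4*sin(t) + 7|.
∫[0,pi] (4*sin(t) + 7) dt = 8 + 7*pi.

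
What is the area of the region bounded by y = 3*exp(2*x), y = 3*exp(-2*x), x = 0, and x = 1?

On [0, 1], (3*exp(2*x)) - (3*exp(-2*x)) = 3*exp(2*x) - 3*exp(-2*x) is ≥ 0 throughout, so the area is a single integral of |3*exp(2*x) - 3*exp(-2*x)|.
∫[0,1] (3*exp(2*x) - 3*exp(-2*x)) dx = -3 + 3*exp(-2)/2 + 3*exp(2)/2.

-3 + 3*exp(-2)/2 + 3*exp(2)/2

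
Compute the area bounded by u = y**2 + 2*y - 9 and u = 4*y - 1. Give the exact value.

36

Both boundary curves give u as a function of y, so integrate with respect to y. Setting them equal: y**2 - 2*y - 8 = 0, i.e. (y - 4)*(y + 2) = 0, so they meet at y = -2, 4.
For y in [-2, 4], u = y**2 + 2*y - 9 is on the left; area = ∫[-2,4] (-(y**2 - 2*y - 8)) dy = 36.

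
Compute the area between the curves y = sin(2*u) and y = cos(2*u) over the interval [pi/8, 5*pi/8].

sqrt(2)

On [pi/8, 5*pi/8], (sin(2*u)) - (cos(2*u)) = sin(2*u) - cos(2*u) is ≥ 0 throughout, so the area is a single integral of |sin(2*u) - cos(2*u)|.
∫[pi/8,5*pi/8] (sin(2*u) - cos(2*u)) du = sqrt(2).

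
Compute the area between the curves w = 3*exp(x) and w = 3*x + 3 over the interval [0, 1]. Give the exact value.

On [0, 1], (3*exp(x)) - (3*x + 3) = -3*x + 3*exp(x) - 3 is ≥ 0 throughout, so the area is a single integral of |-3*x + 3*exp(x) - 3|.
∫[0,1] (-3*x + 3*exp(x) - 3) dx = -15/2 + 3*exp(1).

-15/2 + 3*exp(1)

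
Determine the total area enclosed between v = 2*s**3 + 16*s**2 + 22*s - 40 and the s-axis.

The curve meets the s-axis where 2*s**3 + 16*s**2 + 22*s - 40 = 0, i.e. 2*(s - 1)*(s + 4)*(s + 5) = 0, at s = -5, -4, 1.
On [-5, -4] the curve lies above the axis; ∫[-5,-4] (2*s**3 + 16*s**2 + 22*s - 40) ds = 11/6, giving area 11/6.
On [-4, 1] the curve lies below the axis; ∫[-4,1] (2*s**3 + 16*s**2 + 22*s - 40) ds = -875/6, giving area 875/6.
Total area = 11/6 + 875/6 = 443/3.

443/3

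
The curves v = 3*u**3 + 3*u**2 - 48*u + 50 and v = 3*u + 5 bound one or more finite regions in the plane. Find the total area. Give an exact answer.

568

Set the curves equal: 3*u**3 + 3*u**2 - 48*u + 50 = 3*u + 5, so 3*u**3 + 3*u**2 - 51*u + 45 = 0, which factors as 3*(u - 3)*(u - 1)*(u + 5) = 0. The curves meet at u = -5, 1, 3.
On [-5, 1], v = 3*u**3 + 3*u**2 - 48*u + 50 is on top; that piece has area ∫[-5,1] (3*u**3 + 3*u**2 - 51*u + 45) du = 540.
On [1, 3], v = 3*u + 5 is on top; that piece has area ∫[1,3] (-(3*u**3 + 3*u**2 - 51*u + 45)) du = 28.
Total enclosed area = 540 + 28 = 568.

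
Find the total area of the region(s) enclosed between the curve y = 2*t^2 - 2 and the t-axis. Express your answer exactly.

8/3

The curve meets the t-axis where 2*t^2 - 2 = 0, i.e. 2*(t - 1)*(t + 1) = 0, at t = -1, 1.
On [-1, 1] the curve lies below the axis; ∫[-1,1] (2*t^2 - 2) dt = -8/3, giving area 8/3.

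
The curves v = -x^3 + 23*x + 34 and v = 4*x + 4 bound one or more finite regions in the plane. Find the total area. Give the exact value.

Set the curves equal: -x^3 + 23*x + 34 = 4*x + 4, so -x^3 + 19*x + 30 = 0, which factors as -(x - 5)*(x + 2)*(x + 3) = 0. The curves meet at x = -3, -2, 5.
On [-3, -2], v = 4*x + 4 is on top; that piece has area ∫[-3,-2] (-(-x^3 + 19*x + 30)) dx = 5/4.
On [-2, 5], v = -x^3 + 23*x + 34 is on top; that piece has area ∫[-2,5] (-x^3 + 19*x + 30) dx = 1029/4.
Total enclosed area = 5/4 + 1029/4 = 517/2.

517/2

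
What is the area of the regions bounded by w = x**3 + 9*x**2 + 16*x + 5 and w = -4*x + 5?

Set the curves equal: x**3 + 9*x**2 + 16*x + 5 = -4*x + 5, so x**3 + 9*x**2 + 20*x = 0, which factors as x*(x + 4)*(x + 5) = 0. The curves meet at x = -5, -4, 0.
On [-5, -4], w = x**3 + 9*x**2 + 16*x + 5 is on top; that piece has area ∫[-5,-4] (x**3 + 9*x**2 + 20*x) dx = 3/4.
On [-4, 0], w = -4*x + 5 is on top; that piece has area ∫[-4,0] (-(x**3 + 9*x**2 + 20*x)) dx = 32.
Total enclosed area = 3/4 + 32 = 131/4.

131/4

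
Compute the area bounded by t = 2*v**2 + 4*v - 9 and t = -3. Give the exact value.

Both boundary curves give t as a function of v, so integrate with respect to v. Setting them equal: 2*v**2 + 4*v - 6 = 0, i.e. 2*(v - 1)*(v + 3) = 0, so they meet at v = -3, 1.
For v in [-3, 1], t = 2*v**2 + 4*v - 9 is on the left; area = ∫[-3,1] (-(2*v**2 + 4*v - 6)) dv = 64/3.

64/3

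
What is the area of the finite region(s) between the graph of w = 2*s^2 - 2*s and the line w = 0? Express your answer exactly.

The curve meets the s-axis where 2*s^2 - 2*s = 0, i.e. 2*s*(s - 1) = 0, at s = 0, 1.
On [0, 1] the curve lies below the axis; ∫[0,1] (2*s^2 - 2*s) ds = -1/3, giving area 1/3.

1/3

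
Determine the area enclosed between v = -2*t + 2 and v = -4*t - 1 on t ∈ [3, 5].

On [3, 5], (-2*t + 2) - (-4*t - 1) = 2*t + 3 is ≥ 0 throughout, so the area is a single integral of |2*t + 3|.
∫[3,5] (2*t + 3) dt = 22.

22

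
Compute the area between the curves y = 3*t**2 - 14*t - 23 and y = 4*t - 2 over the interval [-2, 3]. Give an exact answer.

141

The difference (3*t**2 - 14*t - 23) - (4*t - 2) = 3*t**2 - 18*t - 21 changes sign at t = -1 inside [-2, 3], so split the integral there.
∫[-2,-1] (3*t**2 - 18*t - 21) dt = 13.
∫[-1,3] (3*t**2 - 18*t - 21) dt = -128; the area of that piece is 128.
Total area = 13 + 128 = 141.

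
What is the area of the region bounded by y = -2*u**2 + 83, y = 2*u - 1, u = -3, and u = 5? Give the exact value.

On [-3, 5], (-2*u**2 + 83) - (2*u - 1) = -2*u**2 - 2*u + 84 is ≥ 0 throughout, so the area is a single integral of |-2*u**2 - 2*u + 84|.
∫[-3,5] (-2*u**2 - 2*u + 84) du = 1664/3.

1664/3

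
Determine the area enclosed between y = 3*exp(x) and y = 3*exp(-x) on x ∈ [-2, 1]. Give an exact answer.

-12 + 3*exp(-2) + 3*exp(-1) + 3*exp(1) + 3*exp(2)

The difference (3*exp(x)) - (3*exp(-x)) = 3*exp(x) - 3*exp(-x) changes sign at x = 0 inside [-2, 1], so split the integral there.
∫[-2,0] (3*exp(x) - 3*exp(-x)) dx = -3*exp(2) - 3*exp(-2) + 6; the area of that piece is -6 + 3*exp(-2) + 3*exp(2).
∫[0,1] (3*exp(x) - 3*exp(-x)) dx = -6 + 3*exp(-1) + 3*exp(1).
Total area = (-6 + 3*exp(-2) + 3*exp(2)) + (-6 + 3*exp(-1) + 3*exp(1)) = -12 + 3*exp(-2) + 3*exp(-1) + 3*exp(1) + 3*exp(2).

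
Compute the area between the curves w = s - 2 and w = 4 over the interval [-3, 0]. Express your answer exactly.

On [-3, 0], (s - 2) - (4) = s - 6 is ≤ 0 throughout, so the area is a single integral of |s - 6|.
∫[-3,0] (s - 6) ds = -45/2; the area of that piece is 45/2.

45/2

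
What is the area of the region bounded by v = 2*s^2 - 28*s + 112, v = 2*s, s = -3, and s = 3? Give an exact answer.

708

On [-3, 3], (2*s^2 - 28*s + 112) - (2*s) = 2*s^2 - 30*s + 112 is ≥ 0 throughout, so the area is a single integral of |2*s^2 - 30*s + 112|.
∫[-3,3] (2*s^2 - 30*s + 112) ds = 708.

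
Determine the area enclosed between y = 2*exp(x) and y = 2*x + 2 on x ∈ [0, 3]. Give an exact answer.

On [0, 3], (2*exp(x)) - (2*x + 2) = -2*x + 2*exp(x) - 2 is ≥ 0 throughout, so the area is a single integral of |-2*x + 2*exp(x) - 2|.
∫[0,3] (-2*x + 2*exp(x) - 2) dx = -17 + 2*exp(3).

-17 + 2*exp(3)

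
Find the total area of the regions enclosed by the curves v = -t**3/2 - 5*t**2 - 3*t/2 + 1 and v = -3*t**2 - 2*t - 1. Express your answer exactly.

253/24

Set the curves equal: -t**3/2 - 5*t**2 - 3*t/2 + 1 = -3*t**2 - 2*t - 1, so -t**3/2 - 2*t**2 + t/2 + 2 = 0, which factors as -(t - 1)*(t + 1)*(t + 4)/2 = 0. The curves meet at t = -4, -1, 1.
On [-4, -1], v = -3*t**2 - 2*t - 1 is on top; that piece has area ∫[-4,-1] (-(-t**3/2 - 2*t**2 + t/2 + 2)) dt = 63/8.
On [-1, 1], v = -t**3/2 - 5*t**2 - 3*t/2 + 1 is on top; that piece has area ∫[-1,1] (-t**3/2 - 2*t**2 + t/2 + 2) dt = 8/3.
Total enclosed area = 63/8 + 8/3 = 253/24.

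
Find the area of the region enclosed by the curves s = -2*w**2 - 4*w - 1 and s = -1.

Both boundary curves give s as a function of w, so integrate with respect to w. Setting them equal: -2*w**2 - 4*w = 0, i.e. -2*w*(w + 2) = 0, so they meet at w = -2, 0.
For w in [-2, 0], s = -2*w**2 - 4*w - 1 is on the right; area = ∫[-2,0] (-2*w**2 - 4*w) dw = 8/3.

8/3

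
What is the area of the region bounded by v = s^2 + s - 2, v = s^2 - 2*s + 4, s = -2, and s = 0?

18

On [-2, 0], (s^2 + s - 2) - (s^2 - 2*s + 4) = 3*s - 6 is ≤ 0 throughout, so the area is a single integral of |3*s - 6|.
∫[-2,0] (3*s - 6) ds = -18; the area of that piece is 18.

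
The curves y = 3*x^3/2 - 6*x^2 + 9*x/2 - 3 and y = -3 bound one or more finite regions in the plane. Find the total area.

Set the curves equal: 3*x^3/2 - 6*x^2 + 9*x/2 - 3 = -3, so 3*x^3/2 - 6*x^2 + 9*x/2 = 0, which factors as 3*x*(x - 3)*(x - 1)/2 = 0. The curves meet at x = 0, 1, 3.
On [0, 1], y = 3*x^3/2 - 6*x^2 + 9*x/2 - 3 is on top; that piece has area ∫[0,1] (3*x^3/2 - 6*x^2 + 9*x/2) dx = 5/8.
On [1, 3], y = -3 is on top; that piece has area ∫[1,3] (-(3*x^3/2 - 6*x^2 + 9*x/2)) dx = 4.
Total enclosed area = 5/8 + 4 = 37/8.

37/8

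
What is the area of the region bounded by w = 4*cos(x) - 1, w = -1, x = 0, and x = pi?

8

The difference (4*cos(x) - 1) - (-1) = 4*cos(x) changes sign at x = pi/2 inside [0, pi], so split the integral there.
∫[0,pi/2] (4*cos(x)) dx = 4.
∫[pi/2,pi] (4*cos(x)) dx = -4; the area of that piece is 4.
Total area = 4 + 4 = 8.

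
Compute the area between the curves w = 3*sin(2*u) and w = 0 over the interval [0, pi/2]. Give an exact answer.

3

On [0, pi/2], (3*sin(2*u)) - (0) = 3*sin(2*u) is ≥ 0 throughout, so the area is a single integral of |3*sin(2*u)|.
∫[0,pi/2] (3*sin(2*u)) du = 3.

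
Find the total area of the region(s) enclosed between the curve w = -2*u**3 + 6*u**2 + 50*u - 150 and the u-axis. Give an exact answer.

1048

The curve meets the u-axis where -2*u**3 + 6*u**2 + 50*u - 150 = 0, i.e. -2*(u - 5)*(u - 3)*(u + 5) = 0, at u = -5, 3, 5.
On [-5, 3] the curve lies below the axis; ∫[-5,3] (-2*u**3 + 6*u**2 + 50*u - 150) du = -1024, giving area 1024.
On [3, 5] the curve lies above the axis; ∫[3,5] (-2*u**3 + 6*u**2 + 50*u - 150) du = 24, giving area 24.
Total area = 1024 + 24 = 1048.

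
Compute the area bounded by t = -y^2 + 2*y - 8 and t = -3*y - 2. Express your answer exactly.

1/6

Both boundary curves give t as a function of y, so integrate with respect to y. Setting them equal: -y^2 + 5*y - 6 = 0, i.e. -(y - 3)*(y - 2) = 0, so they meet at y = 2, 3.
For y in [2, 3], t = -y^2 + 2*y - 8 is on the right; area = ∫[2,3] (-y^2 + 5*y - 6) dy = 1/6.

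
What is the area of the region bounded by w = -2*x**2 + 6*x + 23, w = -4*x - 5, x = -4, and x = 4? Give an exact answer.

664/3

The difference (-2*x**2 + 6*x + 23) - (-4*x - 5) = -2*x**2 + 10*x + 28 changes sign at x = -2 inside [-4, 4], so split the integral there.
∫[-4,-2] (-2*x**2 + 10*x + 28) dx = -124/3; the area of that piece is 124/3.
∫[-2,4] (-2*x**2 + 10*x + 28) dx = 180.
Total area = 124/3 + 180 = 664/3.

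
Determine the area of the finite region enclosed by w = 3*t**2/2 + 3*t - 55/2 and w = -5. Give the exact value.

Set the curves equal: 3*t**2/2 + 3*t - 55/2 = -5, so 3*t**2/2 + 3*t - 45/2 = 0, which factors as 3*(t - 3)*(t + 5)/2 = 0. The curves meet at t = -5, 3.
On [-5, 3], w = -5 is on top; that piece has area ∫[-5,3] (-(3*t**2/2 + 3*t - 45/2)) dt = 128.

128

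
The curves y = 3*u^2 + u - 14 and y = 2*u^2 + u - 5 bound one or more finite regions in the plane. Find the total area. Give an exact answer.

Set the curves equal: 3*u^2 + u - 14 = 2*u^2 + u - 5, so u^2 - 9 = 0, which factors as (u - 3)*(u + 3) = 0. The curves meet at u = -3, 3.
On [-3, 3], y = 2*u^2 + u - 5 is on top; that piece has area ∫[-3,3] (-(u^2 - 9)) du = 36.

36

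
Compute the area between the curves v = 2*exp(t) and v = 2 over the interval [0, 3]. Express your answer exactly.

-8 + 2*exp(3)

On [0, 3], (2*exp(t)) - (2) = 2*exp(t) - 2 is ≥ 0 throughout, so the area is a single integral of |2*exp(t) - 2|.
∫[0,3] (2*exp(t) - 2) dt = -8 + 2*exp(3).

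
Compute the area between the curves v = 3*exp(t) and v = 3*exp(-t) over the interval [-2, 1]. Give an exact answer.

The difference (3*exp(t)) - (3*exp(-t)) = 3*exp(t) - 3*exp(-t) changes sign at t = 0 inside [-2, 1], so split the integral there.
∫[-2,0] (3*exp(t) - 3*exp(-t)) dt = -3*exp(2) - 3*exp(-2) + 6; the area of that piece is -6 + 3*exp(-2) + 3*exp(2).
∫[0,1] (3*exp(t) - 3*exp(-t)) dt = -6 + 3*exp(-1) + 3*exp(1).
Total area = (-6 + 3*exp(-2) + 3*exp(2)) + (-6 + 3*exp(-1) + 3*exp(1)) = -12 + 3*exp(-2) + 3*exp(-1) + 3*exp(1) + 3*exp(2).

-12 + 3*exp(-2) + 3*exp(-1) + 3*exp(1) + 3*exp(2)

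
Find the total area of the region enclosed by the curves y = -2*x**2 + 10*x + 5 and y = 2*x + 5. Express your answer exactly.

Set the curves equal: -2*x**2 + 10*x + 5 = 2*x + 5, so -2*x**2 + 8*x = 0, which factors as -2*x*(x - 4) = 0. The curves meet at x = 0, 4.
On [0, 4], y = -2*x**2 + 10*x + 5 is on top; that piece has area ∫[0,4] (-2*x**2 + 8*x) dx = 64/3.

64/3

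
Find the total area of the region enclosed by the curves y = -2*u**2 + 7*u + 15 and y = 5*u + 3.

125/3

Set the curves equal: -2*u**2 + 7*u + 15 = 5*u + 3, so -2*u**2 + 2*u + 12 = 0, which factors as -2*(u - 3)*(u + 2) = 0. The curves meet at u = -2, 3.
On [-2, 3], y = -2*u**2 + 7*u + 15 is on top; that piece has area ∫[-2,3] (-2*u**2 + 2*u + 12) du = 125/3.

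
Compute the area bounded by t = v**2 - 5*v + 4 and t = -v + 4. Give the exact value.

32/3

Both boundary curves give t as a function of v, so integrate with respect to v. Setting them equal: v**2 - 4*v = 0, i.e. v*(v - 4) = 0, so they meet at v = 0, 4.
For v in [0, 4], t = v**2 - 5*v + 4 is on the left; area = ∫[0,4] (-(v**2 - 4*v)) dv = 32/3.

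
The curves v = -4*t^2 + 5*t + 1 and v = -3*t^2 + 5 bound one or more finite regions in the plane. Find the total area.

9/2

Set the curves equal: -4*t^2 + 5*t + 1 = -3*t^2 + 5, so -t^2 + 5*t - 4 = 0, which factors as -(t - 4)*(t - 1) = 0. The curves meet at t = 1, 4.
On [1, 4], v = -4*t^2 + 5*t + 1 is on top; that piece has area ∫[1,4] (-t^2 + 5*t - 4) dt = 9/2.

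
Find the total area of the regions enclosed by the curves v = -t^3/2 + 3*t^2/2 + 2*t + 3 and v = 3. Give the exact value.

131/8

Set the curves equal: -t^3/2 + 3*t^2/2 + 2*t + 3 = 3, so -t^3/2 + 3*t^2/2 + 2*t = 0, which factors as -t*(t - 4)*(t + 1)/2 = 0. The curves meet at t = -1, 0, 4.
On [-1, 0], v = 3 is on top; that piece has area ∫[-1,0] (-(-t^3/2 + 3*t^2/2 + 2*t)) dt = 3/8.
On [0, 4], v = -t^3/2 + 3*t^2/2 + 2*t + 3 is on top; that piece has area ∫[0,4] (-t^3/2 + 3*t^2/2 + 2*t) dt = 16.
Total enclosed area = 3/8 + 16 = 131/8.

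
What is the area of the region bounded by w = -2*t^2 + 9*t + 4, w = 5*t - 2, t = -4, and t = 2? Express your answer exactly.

The difference (-2*t^2 + 9*t + 4) - (5*t - 2) = -2*t^2 + 4*t + 6 changes sign at t = -1 inside [-4, 2], so split the integral there.
∫[-4,-1] (-2*t^2 + 4*t + 6) dt = -54; the area of that piece is 54.
∫[-1,2] (-2*t^2 + 4*t + 6) dt = 18.
Total area = 54 + 18 = 72.

72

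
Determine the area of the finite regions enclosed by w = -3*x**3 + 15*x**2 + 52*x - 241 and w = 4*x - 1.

Set the curves equal: -3*x**3 + 15*x**2 + 52*x - 241 = 4*x - 1, so -3*x**3 + 15*x**2 + 48*x - 240 = 0, which factors as -3*(x - 5)*(x - 4)*(x + 4) = 0. The curves meet at x = -4, 4, 5.
On [-4, 4], w = 4*x - 1 is on top; that piece has area ∫[-4,4] (-(-3*x**3 + 15*x**2 + 48*x - 240)) dx = 1280.
On [4, 5], w = -3*x**3 + 15*x**2 + 52*x - 241 is on top; that piece has area ∫[4,5] (-3*x**3 + 15*x**2 + 48*x - 240) dx = 17/4.
Total enclosed area = 1280 + 17/4 = 5137/4.

5137/4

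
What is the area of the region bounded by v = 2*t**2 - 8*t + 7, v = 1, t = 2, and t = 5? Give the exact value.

The difference (2*t**2 - 8*t + 7) - (1) = 2*t**2 - 8*t + 6 changes sign at t = 3 inside [2, 5], so split the integral there.
∫[2,3] (2*t**2 - 8*t + 6) dt = -4/3; the area of that piece is 4/3.
∫[3,5] (2*t**2 - 8*t + 6) dt = 40/3.
Total area = 4/3 + 40/3 = 44/3.

44/3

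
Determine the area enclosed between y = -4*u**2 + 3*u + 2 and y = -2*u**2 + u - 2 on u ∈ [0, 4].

24

The difference (-4*u**2 + 3*u + 2) - (-2*u**2 + u - 2) = -2*u**2 + 2*u + 4 changes sign at u = 2 inside [0, 4], so split the integral there.
∫[0,2] (-2*u**2 + 2*u + 4) du = 20/3.
∫[2,4] (-2*u**2 + 2*u + 4) du = -52/3; the area of that piece is 52/3.
Total area = 20/3 + 52/3 = 24.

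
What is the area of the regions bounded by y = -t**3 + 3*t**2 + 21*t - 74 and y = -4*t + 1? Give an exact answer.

Set the curves equal: -t**3 + 3*t**2 + 21*t - 74 = -4*t + 1, so -t**3 + 3*t**2 + 25*t - 75 = 0, which factors as -(t - 5)*(t - 3)*(t + 5) = 0. The curves meet at t = -5, 3, 5.
On [-5, 3], y = -4*t + 1 is on top; that piece has area ∫[-5,3] (-(-t**3 + 3*t**2 + 25*t - 75)) dt = 512.
On [3, 5], y = -t**3 + 3*t**2 + 21*t - 74 is on top; that piece has area ∫[3,5] (-t**3 + 3*t**2 + 25*t - 75) dt = 12.
Total enclosed area = 512 + 12 = 524.

524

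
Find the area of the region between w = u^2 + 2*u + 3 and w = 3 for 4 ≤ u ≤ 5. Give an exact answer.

88/3

On [4, 5], (u^2 + 2*u + 3) - (3) = u^2 + 2*u is ≥ 0 throughout, so the area is a single integral of |u^2 + 2*u|.
∫[4,5] (u^2 + 2*u) du = 88/3.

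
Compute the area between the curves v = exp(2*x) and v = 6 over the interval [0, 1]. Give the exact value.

The difference (exp(2*x)) - (6) = exp(2*x) - 6 changes sign at x = log(6)/2 inside [0, 1], so split the integral there.
∫[0,log(6)/2] (exp(2*x) - 6) dx = 5/2 - log(216); the area of that piece is -5/2 + log(216).
∫[log(6)/2,1] (exp(2*x) - 6) dx = -9 + exp(2)/2 + 3*log(6).
Total area = (-5/2 + log(216)) + (-9 + exp(2)/2 + 3*log(6)) = -23/2 + exp(2)/2 + 6*log(6).

-23/2 + exp(2)/2 + 6*log(6)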